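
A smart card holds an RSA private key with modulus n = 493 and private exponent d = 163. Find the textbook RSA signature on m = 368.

Squares mod 493: m^1≡368, m^2≡342, m^4≡123, m^8≡339, m^16≡52, m^32≡239, m^64≡426, m^128≡52
163 = 128 + 32 + 2 + 1, so m^163 ≡ 52·239·342·368 ≡ 226 (mod 493)

226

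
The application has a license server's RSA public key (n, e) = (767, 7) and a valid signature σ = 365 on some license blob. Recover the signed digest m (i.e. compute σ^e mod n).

651

Squares mod 767: σ^1≡365, σ^2≡534, σ^4≡599
7 = 4 + 2 + 1, so σ^7 ≡ 599·534·365 ≡ 651 (mod 767)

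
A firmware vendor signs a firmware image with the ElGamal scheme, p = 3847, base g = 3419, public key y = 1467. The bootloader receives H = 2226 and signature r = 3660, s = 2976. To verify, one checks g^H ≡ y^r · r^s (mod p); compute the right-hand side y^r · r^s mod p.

168

Squares mod 3847: 1467^1≡1467, 1467^2≡1616, 1467^4≡3190, 1467^8≡785, 1467^16≡705, 1467^32≡762, 1467^64≡3594, 1467^128≡2457, 1467^256≡906, 1467^512≡1425, 1467^1024≡3256, 1467^2048≡3051
3660 = 2048 + 1024 + 512 + 64 + 8 + 4, so 1467^3660 ≡ 3051·3256·1425·3594·785·3190 ≡ 3550 (mod 3847)
Squares mod 3847: 3660^1≡3660, 3660^2≡346, 3660^4≡459, 3660^8≡2943, 3660^16≡1652, 3660^32≡1581, 3660^64≡2858, 3660^128≡983, 3660^256≡692, 3660^512≡1836, 3660^1024≡924, 3660^2048≡3589
2976 = 2048 + 512 + 256 + 128 + 32, so 3660^2976 ≡ 3589·1836·692·983·1581 ≡ 3691 (mod 3847)
y^r · r^s ≡ 3550·3691 = 13103050 ≡ 168 (mod 3847)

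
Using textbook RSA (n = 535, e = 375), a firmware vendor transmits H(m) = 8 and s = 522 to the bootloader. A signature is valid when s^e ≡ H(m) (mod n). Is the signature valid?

s^375 mod 535 = 8
Since 8 equals the digest 8, verification succeeds.

valid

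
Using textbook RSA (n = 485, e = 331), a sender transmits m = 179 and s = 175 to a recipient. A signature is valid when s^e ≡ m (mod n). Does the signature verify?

does not verify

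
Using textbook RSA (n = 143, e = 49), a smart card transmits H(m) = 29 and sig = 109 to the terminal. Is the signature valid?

invalid

sig^2 ≡ 109^2 = 11881 ≡ 12
sig^4 ≡ 12^2 = 144 ≡ 1
sig^8 ≡ 1^2 = 1
sig^16 ≡ 1^2 = 1
sig^32 ≡ 1^2 = 1
49 = 32 + 16 + 1, so sig^49 ≡ 1·1·109 ≡ 109 (mod 143)
sig^49 mod 143 = 109, but H(m) = 29.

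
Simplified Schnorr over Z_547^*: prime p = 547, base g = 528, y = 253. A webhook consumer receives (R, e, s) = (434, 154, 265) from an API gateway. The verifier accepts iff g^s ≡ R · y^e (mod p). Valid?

yes

g^s mod p:
Squares mod 547: 528^1≡528, 528^2≡361, 528^4≡135, 528^8≡174, 528^16≡191, 528^32≡379, 528^64≡327, 528^128≡264, 528^256≡227
265 = 256 + 8 + 1, so 528^265 ≡ 227·174·528 ≡ 22 (mod 547)
R · y^e mod p:
Squares mod 547: 253^1≡253, 253^2≡10, 253^4≡100, 253^8≡154, 253^16≡195, 253^32≡282, 253^64≡209, 253^128≡468
154 = 128 + 16 + 8 + 2, so 253^154 ≡ 468·195·154·10 ≡ 237 (mod 547)
434·237 = 102858 ≡ 22 (mod 547)
22 ≡ 22 (mod 547); signature holds.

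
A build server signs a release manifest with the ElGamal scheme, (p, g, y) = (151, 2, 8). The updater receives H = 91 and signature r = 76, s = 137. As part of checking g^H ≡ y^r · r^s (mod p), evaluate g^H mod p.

2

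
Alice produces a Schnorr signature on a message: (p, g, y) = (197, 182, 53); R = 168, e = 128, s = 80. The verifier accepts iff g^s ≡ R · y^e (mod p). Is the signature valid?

invalid

g^s mod p:
Squares mod 197: 182^1≡182, 182^2≡28, 182^4≡193, 182^8≡16, 182^16≡59, 182^32≡132, 182^64≡88
80 = 64 + 16, so 182^80 ≡ 88·59 ≡ 70 (mod 197)
R · y^e mod p:
Squares mod 197: 53^1≡53, 53^2≡51, 53^4≡40, 53^8≡24, 53^16≡182, 53^32≡28, 53^64≡193, 53^128≡16
53^128 ≡ 16 (mod 197)
168·16 = 2688 ≡ 127 (mod 197)
70 ≠ 127; the check fails.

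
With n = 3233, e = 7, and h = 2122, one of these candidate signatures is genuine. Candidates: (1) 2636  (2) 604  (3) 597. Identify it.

3

Candidate 1: 2636^7 mod 3233 = 1111
Candidate 2: 604^7 mod 3233 = 2738
Candidate 3: 597^7 mod 3233 = 2122
  → matches h = 2122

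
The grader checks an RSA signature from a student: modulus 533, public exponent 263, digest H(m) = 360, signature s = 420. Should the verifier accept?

s^263 mod 533 = 426
s^263 mod 533 = 426, but H(m) = 360.

reject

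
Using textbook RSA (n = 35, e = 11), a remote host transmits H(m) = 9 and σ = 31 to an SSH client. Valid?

no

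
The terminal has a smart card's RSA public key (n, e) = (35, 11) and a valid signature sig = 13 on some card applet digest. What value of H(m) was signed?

27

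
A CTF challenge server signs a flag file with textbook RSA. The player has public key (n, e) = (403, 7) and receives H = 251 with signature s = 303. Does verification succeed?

passes

s^2 ≡ 303^2 = 91809 ≡ 328
s^4 ≡ 328^2 = 107584 ≡ 386
7 = 4 + 2 + 1, so s^7 ≡ 386·328·303 ≡ 251 (mod 403)
s^7 mod 403 = 251 matches H.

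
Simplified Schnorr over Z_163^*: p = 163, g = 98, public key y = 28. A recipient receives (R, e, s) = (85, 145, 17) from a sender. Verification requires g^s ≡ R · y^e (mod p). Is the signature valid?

g^s mod p:
98^17 mod 163 = 31
R · y^e mod p:
28^145 mod 163 = 157
85·157 = 13345 ≡ 142 (mod 163)
31 ≠ 142; the check fails.

invalid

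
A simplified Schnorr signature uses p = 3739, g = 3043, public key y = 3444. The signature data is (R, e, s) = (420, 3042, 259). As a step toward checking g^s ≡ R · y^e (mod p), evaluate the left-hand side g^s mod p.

3102

Squares mod 3739: 3043^1≡3043, 3043^2≡2085, 3043^4≡2507, 3043^8≡3529, 3043^16≡2971, 3043^32≡2801, 3043^64≡1179, 3043^128≡2872, 3043^256≡150
259 = 256 + 2 + 1, so 3043^259 ≡ 150·2085·3043 ≡ 3102 (mod 3739)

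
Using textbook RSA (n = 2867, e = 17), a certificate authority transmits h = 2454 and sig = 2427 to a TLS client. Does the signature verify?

verifies

Squares mod 2867: sig^1≡2427, sig^2≡1511, sig^4≡989, sig^8≡474, sig^16≡1050
17 = 16 + 1, so sig^17 ≡ 1050·2427 ≡ 2454 (mod 2867)
Since 2454 equals the digest 2454, verification succeeds.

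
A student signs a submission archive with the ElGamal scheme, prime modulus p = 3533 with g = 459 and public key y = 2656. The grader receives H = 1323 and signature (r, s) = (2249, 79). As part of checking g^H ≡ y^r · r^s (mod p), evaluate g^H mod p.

2942

459^2 = 210681 ≡ 2234
459^4 ≡ 2234^2 = 4990756 ≡ 2160
459^8 ≡ 2160^2 = 4665600 ≡ 2040
459^16 ≡ 2040^2 = 4161600 ≡ 3259
459^32 ≡ 3259^2 = 10621081 ≡ 883
459^64 ≡ 883^2 = 779689 ≡ 2429
459^128 ≡ 2429^2 = 5900041 ≡ 3464
459^256 ≡ 3464^2 = 11999296 ≡ 1228
459^512 ≡ 1228^2 = 1507984 ≡ 2926
459^1024 ≡ 2926^2 = 8561476 ≡ 1017
1323 = 1024 + 256 + 32 + 8 + 2 + 1, so 459^1323 ≡ 1017·1228·883·2040·2234·459 ≡ 2942 (mod 3533)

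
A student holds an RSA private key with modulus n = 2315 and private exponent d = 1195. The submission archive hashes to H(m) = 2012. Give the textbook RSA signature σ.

(H(m))^2 ≡ 2012^2 = 4048144 ≡ 1524
(H(m))^4 ≡ 1524^2 = 2322576 ≡ 631
(H(m))^8 ≡ 631^2 = 398161 ≡ 2296
(H(m))^16 ≡ 2296^2 = 5271616 ≡ 361
(H(m))^32 ≡ 361^2 = 130321 ≡ 681
(H(m))^64 ≡ 681^2 = 463761 ≡ 761
(H(m))^128 ≡ 761^2 = 579121 ≡ 371
(H(m))^256 ≡ 371^2 = 137641 ≡ 1056
(H(m))^512 ≡ 1056^2 = 1115136 ≡ 1621
(H(m))^1024 ≡ 1621^2 = 2627641 ≡ 116
1195 = 1024 + 128 + 32 + 8 + 2 + 1, so (H(m))^1195 ≡ 116·371·681·2296·1524·2012 ≡ 438 (mod 2315)

438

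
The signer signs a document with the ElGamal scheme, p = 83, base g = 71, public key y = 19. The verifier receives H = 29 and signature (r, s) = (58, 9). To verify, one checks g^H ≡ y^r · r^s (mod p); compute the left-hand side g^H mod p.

50

Squares mod 83: 71^1≡71, 71^2≡61, 71^4≡69, 71^8≡30, 71^16≡70
29 = 16 + 8 + 4 + 1, so 71^29 ≡ 70·30·69·71 ≡ 50 (mod 83)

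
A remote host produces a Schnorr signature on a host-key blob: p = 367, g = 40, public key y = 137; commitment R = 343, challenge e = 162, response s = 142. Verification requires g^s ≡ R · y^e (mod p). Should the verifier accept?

g^s mod p:
40^2 = 1600 ≡ 132
40^4 ≡ 132^2 = 17424 ≡ 175
40^8 ≡ 175^2 = 30625 ≡ 164
40^16 ≡ 164^2 = 26896 ≡ 105
40^32 ≡ 105^2 = 11025 ≡ 15
40^64 ≡ 15^2 = 225
40^128 ≡ 225^2 = 50625 ≡ 346
142 = 128 + 8 + 4 + 2, so 40^142 ≡ 346·164·175·132 ≡ 25 (mod 367)
R · y^e mod p:
137^2 = 18769 ≡ 52
137^4 ≡ 52^2 = 2704 ≡ 135
137^8 ≡ 135^2 = 18225 ≡ 242
137^16 ≡ 242^2 = 58564 ≡ 211
137^32 ≡ 211^2 = 44521 ≡ 114
137^64 ≡ 114^2 = 12996 ≡ 151
137^128 ≡ 151^2 = 22801 ≡ 47
162 = 128 + 32 + 2, so 137^162 ≡ 47·114·52 ≡ 63 (mod 367)
343·63 = 21609 ≡ 323 (mod 367)
25 ≠ 323; the check fails.

reject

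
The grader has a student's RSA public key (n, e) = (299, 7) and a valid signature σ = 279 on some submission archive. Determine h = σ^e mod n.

σ^2 ≡ 279^2 = 77841 ≡ 101
σ^4 ≡ 101^2 = 10201 ≡ 35
7 = 4 + 2 + 1, so σ^7 ≡ 35·101·279 ≡ 163 (mod 299)

163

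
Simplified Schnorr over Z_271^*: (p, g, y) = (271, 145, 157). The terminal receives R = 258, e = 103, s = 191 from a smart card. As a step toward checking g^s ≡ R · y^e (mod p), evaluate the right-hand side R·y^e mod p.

113

157^2 = 24649 ≡ 259
157^4 ≡ 259^2 = 67081 ≡ 144
157^8 ≡ 144^2 = 20736 ≡ 140
157^16 ≡ 140^2 = 19600 ≡ 88
157^32 ≡ 88^2 = 7744 ≡ 156
157^64 ≡ 156^2 = 24336 ≡ 217
103 = 64 + 32 + 4 + 2 + 1, so 157^103 ≡ 217·156·144·259·157 ≡ 33 (mod 271)
R · y^e ≡ 258·33 = 8514 ≡ 113 (mod 271)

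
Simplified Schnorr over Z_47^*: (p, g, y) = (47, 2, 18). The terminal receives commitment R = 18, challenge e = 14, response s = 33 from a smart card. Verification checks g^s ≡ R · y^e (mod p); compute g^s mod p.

2^2 = 4
2^4 ≡ 4^2 = 16
2^8 ≡ 16^2 = 256 ≡ 21
2^16 ≡ 21^2 = 441 ≡ 18
2^32 ≡ 18^2 = 324 ≡ 42
33 = 32 + 1, so 2^33 ≡ 42·2 ≡ 37 (mod 47)

37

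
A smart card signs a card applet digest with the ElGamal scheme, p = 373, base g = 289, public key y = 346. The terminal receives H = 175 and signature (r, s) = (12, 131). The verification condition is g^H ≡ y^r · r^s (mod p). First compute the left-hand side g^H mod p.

289^2 = 83521 ≡ 342
289^4 ≡ 342^2 = 116964 ≡ 215
289^8 ≡ 215^2 = 46225 ≡ 346
289^16 ≡ 346^2 = 119716 ≡ 356
289^32 ≡ 356^2 = 126736 ≡ 289
289^64 ≡ 289^2 = 83521 ≡ 342
289^128 ≡ 342^2 = 116964 ≡ 215
175 = 128 + 32 + 8 + 4 + 2 + 1, so 289^175 ≡ 215·289·346·215·342·289 ≡ 75 (mod 373)

75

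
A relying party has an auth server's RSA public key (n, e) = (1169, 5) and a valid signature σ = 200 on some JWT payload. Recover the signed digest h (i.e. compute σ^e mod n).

σ^2 ≡ 200^2 = 40000 ≡ 254
σ^4 ≡ 254^2 = 64516 ≡ 221
5 = 4 + 1, so σ^5 ≡ 221·200 ≡ 947 (mod 1169)

947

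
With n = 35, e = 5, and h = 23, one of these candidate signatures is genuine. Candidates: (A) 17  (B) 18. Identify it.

B

Candidate A: 17^2 = 289 ≡ 9; 17^4 ≡ 9^2 = 81 ≡ 11; 5 = 4 + 1, so 17^5 ≡ 11·17 ≡ 12 (mod 35)
Candidate B: 18^2 = 324 ≡ 9; 18^4 ≡ 9^2 = 81 ≡ 11; 5 = 4 + 1, so 18^5 ≡ 11·18 ≡ 23 (mod 35)
  → matches h = 23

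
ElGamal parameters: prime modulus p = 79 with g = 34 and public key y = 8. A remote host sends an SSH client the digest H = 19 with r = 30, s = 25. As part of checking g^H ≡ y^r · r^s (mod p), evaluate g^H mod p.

Squares mod 79: 34^1≡34, 34^2≡50, 34^4≡51, 34^8≡73, 34^16≡36
19 = 16 + 2 + 1, so 34^19 ≡ 36·50·34 ≡ 54 (mod 79)

54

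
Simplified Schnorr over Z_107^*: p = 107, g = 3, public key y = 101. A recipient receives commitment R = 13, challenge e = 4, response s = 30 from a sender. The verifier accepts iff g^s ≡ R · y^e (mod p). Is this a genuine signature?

g^s mod p:
Squares mod 107: 3^1≡3, 3^2≡9, 3^4≡81, 3^8≡34, 3^16≡86
30 = 16 + 8 + 4 + 2, so 3^30 ≡ 86·34·81·9 ≡ 49 (mod 107)
R · y^e mod p:
Squares mod 107: 101^1≡101, 101^2≡36, 101^4≡12
101^4 ≡ 12 (mod 107)
13·12 = 156 ≡ 49 (mod 107)
49 ≡ 49 (mod 107); signature holds.

genuine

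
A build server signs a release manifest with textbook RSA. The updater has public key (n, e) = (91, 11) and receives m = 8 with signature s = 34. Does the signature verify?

s^11 mod 91 = 83
83 ≠ 8, so verification fails.

does not verify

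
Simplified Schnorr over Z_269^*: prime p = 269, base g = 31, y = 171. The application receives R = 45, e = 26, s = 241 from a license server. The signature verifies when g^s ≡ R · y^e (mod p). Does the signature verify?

does not verify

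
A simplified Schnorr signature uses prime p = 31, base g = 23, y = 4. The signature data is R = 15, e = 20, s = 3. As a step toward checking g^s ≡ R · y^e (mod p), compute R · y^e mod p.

4^2 = 16
4^4 ≡ 16^2 = 256 ≡ 8
4^8 ≡ 8^2 = 64 ≡ 2
4^16 ≡ 2^2 = 4
20 = 16 + 4, so 4^20 ≡ 4·8 ≡ 1 (mod 31)
R · y^e ≡ 15·1 = 15 ≡ 15 (mod 31)

15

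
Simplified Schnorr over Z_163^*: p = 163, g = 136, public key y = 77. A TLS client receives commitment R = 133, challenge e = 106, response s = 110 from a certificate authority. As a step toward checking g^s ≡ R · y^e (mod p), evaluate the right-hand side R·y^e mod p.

77^2 = 5929 ≡ 61
77^4 ≡ 61^2 = 3721 ≡ 135
77^8 ≡ 135^2 = 18225 ≡ 132
77^16 ≡ 132^2 = 17424 ≡ 146
77^32 ≡ 146^2 = 21316 ≡ 126
77^64 ≡ 126^2 = 15876 ≡ 65
106 = 64 + 32 + 8 + 2, so 77^106 ≡ 65·126·132·61 ≡ 155 (mod 163)
R · y^e ≡ 133·155 = 20615 ≡ 77 (mod 163)

77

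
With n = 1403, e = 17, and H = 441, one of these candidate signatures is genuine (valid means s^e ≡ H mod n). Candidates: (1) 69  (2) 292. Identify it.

2

Candidate 1: 69^2 = 4761 ≡ 552; 69^4 ≡ 552^2 = 304704 ≡ 253; 69^8 ≡ 253^2 = 64009 ≡ 874; 69^16 ≡ 874^2 = 763876 ≡ 644; 17 = 16 + 1, so 69^17 ≡ 644·69 ≡ 943 (mod 1403)
Candidate 2: 292^2 = 85264 ≡ 1084; 292^4 ≡ 1084^2 = 1175056 ≡ 745; 292^8 ≡ 745^2 = 555025 ≡ 840; 292^16 ≡ 840^2 = 705600 ≡ 1294; 17 = 16 + 1, so 292^17 ≡ 1294·292 ≡ 441 (mod 1403)
  → matches H = 441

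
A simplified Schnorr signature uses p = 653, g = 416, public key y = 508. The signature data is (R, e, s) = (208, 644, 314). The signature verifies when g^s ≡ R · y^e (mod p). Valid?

yes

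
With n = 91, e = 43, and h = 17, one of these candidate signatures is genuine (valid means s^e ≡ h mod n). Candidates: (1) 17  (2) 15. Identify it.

1

Candidate 1: Squares mod 91: 17^1≡17, 17^2≡16, 17^4≡74, 17^8≡16, 17^16≡74, 17^32≡16; 43 = 32 + 8 + 2 + 1, so 17^43 ≡ 16·16·16·17 ≡ 17 (mod 91)
  → matches h = 17
Candidate 2: Squares mod 91: 15^1≡15, 15^2≡43, 15^4≡29, 15^8≡22, 15^16≡29, 15^32≡22; 43 = 32 + 8 + 2 + 1, so 15^43 ≡ 22·22·43·15 ≡ 50 (mod 91)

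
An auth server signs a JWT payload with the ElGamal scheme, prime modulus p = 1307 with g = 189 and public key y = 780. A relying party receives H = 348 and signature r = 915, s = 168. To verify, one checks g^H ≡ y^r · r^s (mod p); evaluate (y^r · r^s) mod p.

929

780^915 mod 1307 = 164
915^168 mod 1307 = 1225
y^r · r^s ≡ 164·1225 = 200900 ≡ 929 (mod 1307)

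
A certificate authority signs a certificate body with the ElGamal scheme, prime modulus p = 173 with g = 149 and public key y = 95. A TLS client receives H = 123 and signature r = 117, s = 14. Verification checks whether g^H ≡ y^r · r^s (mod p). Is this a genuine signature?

Left side g^H mod p:
149^2 = 22201 ≡ 57
149^4 ≡ 57^2 = 3249 ≡ 135
149^8 ≡ 135^2 = 18225 ≡ 60
149^16 ≡ 60^2 = 3600 ≡ 140
149^32 ≡ 140^2 = 19600 ≡ 51
149^64 ≡ 51^2 = 2601 ≡ 6
123 = 64 + 32 + 16 + 8 + 2 + 1, so 149^123 ≡ 6·51·140·60·57·149 ≡ 148 (mod 173)
Right side y^r · r^s mod p:
95^2 = 9025 ≡ 29
95^4 ≡ 29^2 = 841 ≡ 149
95^8 ≡ 149^2 = 22201 ≡ 57
95^16 ≡ 57^2 = 3249 ≡ 135
95^32 ≡ 135^2 = 18225 ≡ 60
95^64 ≡ 60^2 = 3600 ≡ 140
117 = 64 + 32 + 16 + 4 + 1, so 95^117 ≡ 140·60·135·149·95 ≡ 119 (mod 173)
117^2 = 13689 ≡ 22
117^4 ≡ 22^2 = 484 ≡ 138
117^8 ≡ 138^2 = 19044 ≡ 14
14 = 8 + 4 + 2, so 117^14 ≡ 14·138·22 ≡ 119 (mod 173)
119·119 = 14161 ≡ 148 (mod 173)
148 ≡ 148 (mod 173), so the signature is genuine.

genuine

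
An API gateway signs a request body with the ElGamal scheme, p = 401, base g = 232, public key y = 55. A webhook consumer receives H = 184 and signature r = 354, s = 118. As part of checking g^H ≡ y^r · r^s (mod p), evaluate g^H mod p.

232^2 = 53824 ≡ 90
232^4 ≡ 90^2 = 8100 ≡ 80
232^8 ≡ 80^2 = 6400 ≡ 385
232^16 ≡ 385^2 = 148225 ≡ 256
232^32 ≡ 256^2 = 65536 ≡ 173
232^64 ≡ 173^2 = 29929 ≡ 255
232^128 ≡ 255^2 = 65025 ≡ 63
184 = 128 + 32 + 16 + 8, so 232^184 ≡ 63·173·256·385 ≡ 224 (mod 401)

224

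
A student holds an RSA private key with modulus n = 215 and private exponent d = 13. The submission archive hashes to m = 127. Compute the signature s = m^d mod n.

107

m^13 mod 215 = 107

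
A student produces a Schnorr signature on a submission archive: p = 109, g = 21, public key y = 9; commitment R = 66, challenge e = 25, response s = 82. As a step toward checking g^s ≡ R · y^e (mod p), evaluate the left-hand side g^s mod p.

21^82 mod 109 = 21

21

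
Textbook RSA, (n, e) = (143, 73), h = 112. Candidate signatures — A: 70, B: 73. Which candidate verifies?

Candidate A: 70^2 = 4900 ≡ 38; 70^4 ≡ 38^2 = 1444 ≡ 14; 70^8 ≡ 14^2 = 196 ≡ 53; 70^16 ≡ 53^2 = 2809 ≡ 92; 70^32 ≡ 92^2 = 8464 ≡ 27; 70^64 ≡ 27^2 = 729 ≡ 14; 73 = 64 + 8 + 1, so 70^73 ≡ 14·53·70 ≡ 31 (mod 143)
Candidate B: 73^2 = 5329 ≡ 38; 73^4 ≡ 38^2 = 1444 ≡ 14; 73^8 ≡ 14^2 = 196 ≡ 53; 73^16 ≡ 53^2 = 2809 ≡ 92; 73^32 ≡ 92^2 = 8464 ≡ 27; 73^64 ≡ 27^2 = 729 ≡ 14; 73 = 64 + 8 + 1, so 73^73 ≡ 14·53·73 ≡ 112 (mod 143)
  → matches h = 112

B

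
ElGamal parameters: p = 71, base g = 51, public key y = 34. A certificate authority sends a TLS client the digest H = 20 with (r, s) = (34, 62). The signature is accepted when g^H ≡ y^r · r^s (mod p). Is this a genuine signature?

Left side g^H mod p:
51^20 mod 71 = 32
Right side y^r · r^s mod p:
34^34 mod 71 = 48
34^62 mod 71 = 48
48·48 = 2304 ≡ 32 (mod 71)
32 ≡ 32 (mod 71), so the signature is genuine.

genuine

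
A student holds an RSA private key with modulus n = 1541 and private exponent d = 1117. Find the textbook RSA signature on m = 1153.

545

m^2 ≡ 1153^2 = 1329409 ≡ 1067
m^4 ≡ 1067^2 = 1138489 ≡ 1231
m^8 ≡ 1231^2 = 1515361 ≡ 558
m^16 ≡ 558^2 = 311364 ≡ 82
m^32 ≡ 82^2 = 6724 ≡ 560
m^64 ≡ 560^2 = 313600 ≡ 777
m^128 ≡ 777^2 = 603729 ≡ 1198
m^256 ≡ 1198^2 = 1435204 ≡ 533
m^512 ≡ 533^2 = 284089 ≡ 545
m^1024 ≡ 545^2 = 297025 ≡ 1153
1117 = 1024 + 64 + 16 + 8 + 4 + 1, so m^1117 ≡ 1153·777·82·558·1231·1153 ≡ 545 (mod 1541)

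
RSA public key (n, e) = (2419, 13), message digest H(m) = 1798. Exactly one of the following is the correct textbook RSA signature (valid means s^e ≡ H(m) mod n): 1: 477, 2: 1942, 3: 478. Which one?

1

Candidate 1: Squares mod 2419: 477^1≡477, 477^2≡143, 477^4≡1097, 477^8≡1166; 13 = 8 + 4 + 1, so 477^13 ≡ 1166·1097·477 ≡ 1798 (mod 2419)
  → matches H(m) = 1798
Candidate 2: Squares mod 2419: 1942^1≡1942, 1942^2≡143, 1942^4≡1097, 1942^8≡1166; 13 = 8 + 4 + 1, so 1942^13 ≡ 1166·1097·1942 ≡ 621 (mod 2419)
Candidate 3: Squares mod 2419: 478^1≡478, 478^2≡1098, 478^4≡942, 478^8≡2010; 13 = 8 + 4 + 1, so 478^13 ≡ 2010·942·478 ≡ 424 (mod 2419)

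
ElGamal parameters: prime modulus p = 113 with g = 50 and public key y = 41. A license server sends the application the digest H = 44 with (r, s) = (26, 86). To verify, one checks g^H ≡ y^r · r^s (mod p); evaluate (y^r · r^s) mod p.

41^2 = 1681 ≡ 99
41^4 ≡ 99^2 = 9801 ≡ 83
41^8 ≡ 83^2 = 6889 ≡ 109
41^16 ≡ 109^2 = 11881 ≡ 16
26 = 16 + 8 + 2, so 41^26 ≡ 16·109·99 ≡ 105 (mod 113)
26^2 = 676 ≡ 111
26^4 ≡ 111^2 = 12321 ≡ 4
26^8 ≡ 4^2 = 16
26^16 ≡ 16^2 = 256 ≡ 30
26^32 ≡ 30^2 = 900 ≡ 109
26^64 ≡ 109^2 = 11881 ≡ 16
86 = 64 + 16 + 4 + 2, so 26^86 ≡ 16·30·4·111 ≡ 2 (mod 113)
y^r · r^s ≡ 105·2 = 210 ≡ 97 (mod 113)

97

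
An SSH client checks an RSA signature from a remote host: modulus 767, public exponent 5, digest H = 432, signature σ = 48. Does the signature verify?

verifies

σ^2 ≡ 48^2 = 2304 ≡ 3
σ^4 ≡ 3^2 = 9
5 = 4 + 1, so σ^5 ≡ 9·48 ≡ 432 (mod 767)
σ^5 mod 767 = 432 matches H.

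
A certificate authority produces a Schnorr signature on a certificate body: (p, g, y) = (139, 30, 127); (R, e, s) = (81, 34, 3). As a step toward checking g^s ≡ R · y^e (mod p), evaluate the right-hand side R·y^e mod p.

127^2 = 16129 ≡ 5
127^4 ≡ 5^2 = 25
127^8 ≡ 25^2 = 625 ≡ 69
127^16 ≡ 69^2 = 4761 ≡ 35
127^32 ≡ 35^2 = 1225 ≡ 113
34 = 32 + 2, so 127^34 ≡ 113·5 ≡ 9 (mod 139)
R · y^e ≡ 81·9 = 729 ≡ 34 (mod 139)

34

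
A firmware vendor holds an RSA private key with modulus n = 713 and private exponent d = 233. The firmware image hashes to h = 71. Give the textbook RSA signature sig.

648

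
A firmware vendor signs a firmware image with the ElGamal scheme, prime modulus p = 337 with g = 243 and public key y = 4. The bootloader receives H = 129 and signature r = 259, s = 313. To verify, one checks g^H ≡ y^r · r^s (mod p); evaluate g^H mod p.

290

243^2 = 59049 ≡ 74
243^4 ≡ 74^2 = 5476 ≡ 84
243^8 ≡ 84^2 = 7056 ≡ 316
243^16 ≡ 316^2 = 99856 ≡ 104
243^32 ≡ 104^2 = 10816 ≡ 32
243^64 ≡ 32^2 = 1024 ≡ 13
243^128 ≡ 13^2 = 169
129 = 128 + 1, so 243^129 ≡ 169·243 ≡ 290 (mod 337)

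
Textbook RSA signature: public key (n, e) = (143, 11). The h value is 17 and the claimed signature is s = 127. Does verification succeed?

s^2 ≡ 127^2 = 16129 ≡ 113
s^4 ≡ 113^2 = 12769 ≡ 42
s^8 ≡ 42^2 = 1764 ≡ 48
11 = 8 + 2 + 1, so s^11 ≡ 48·113·127 ≡ 17 (mod 143)
s^11 mod 143 = 17 matches h.

passes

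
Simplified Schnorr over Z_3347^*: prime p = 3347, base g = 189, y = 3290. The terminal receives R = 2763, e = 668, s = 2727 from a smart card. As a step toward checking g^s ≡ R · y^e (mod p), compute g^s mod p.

3242

Squares mod 3347: 189^1≡189, 189^2≡2251, 189^4≡2990, 189^8≡263, 189^16≡2229, 189^32≡1493, 189^64≡3294, 189^128≡2809, 189^256≡1602, 189^512≡2602, 189^1024≡2770, 189^2048≡1576
2727 = 2048 + 512 + 128 + 32 + 4 + 2 + 1, so 189^2727 ≡ 1576·2602·2809·1493·2990·2251·189 ≡ 3242 (mod 3347)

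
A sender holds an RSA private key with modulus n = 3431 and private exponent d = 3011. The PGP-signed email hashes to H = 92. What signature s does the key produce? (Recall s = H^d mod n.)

H^2 ≡ 92^2 = 8464 ≡ 1602
H^4 ≡ 1602^2 = 2566404 ≡ 16
H^8 ≡ 16^2 = 256
H^16 ≡ 256^2 = 65536 ≡ 347
H^32 ≡ 347^2 = 120409 ≡ 324
H^64 ≡ 324^2 = 104976 ≡ 2046
H^128 ≡ 2046^2 = 4186116 ≡ 296
H^256 ≡ 296^2 = 87616 ≡ 1841
H^512 ≡ 1841^2 = 3389281 ≡ 2884
H^1024 ≡ 2884^2 = 8317456 ≡ 712
H^2048 ≡ 712^2 = 506944 ≡ 2587
3011 = 2048 + 512 + 256 + 128 + 64 + 2 + 1, so H^3011 ≡ 2587·2884·1841·296·2046·1602·92 ≡ 3419 (mod 3431)

3419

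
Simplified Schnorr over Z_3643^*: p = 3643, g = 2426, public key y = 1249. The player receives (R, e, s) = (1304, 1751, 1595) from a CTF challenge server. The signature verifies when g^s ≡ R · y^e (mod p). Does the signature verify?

does not verify

g^s mod p:
2426^2 = 5885476 ≡ 2031
2426^4 ≡ 2031^2 = 4124961 ≡ 1085
2426^8 ≡ 1085^2 = 1177225 ≡ 536
2426^16 ≡ 536^2 = 287296 ≡ 3142
2426^32 ≡ 3142^2 = 9872164 ≡ 3277
2426^64 ≡ 3277^2 = 10738729 ≡ 2808
2426^128 ≡ 2808^2 = 7884864 ≡ 1412
2426^256 ≡ 1412^2 = 1993744 ≡ 1023
2426^512 ≡ 1023^2 = 1046529 ≡ 988
2426^1024 ≡ 988^2 = 976144 ≡ 3463
1595 = 1024 + 512 + 32 + 16 + 8 + 2 + 1, so 2426^1595 ≡ 3463·988·3277·3142·536·2031·2426 ≡ 182 (mod 3643)
R · y^e mod p:
1249^2 = 1560001 ≡ 797
1249^4 ≡ 797^2 = 635209 ≡ 1327
1249^8 ≡ 1327^2 = 1760929 ≡ 1360
1249^16 ≡ 1360^2 = 1849600 ≡ 2599
1249^32 ≡ 2599^2 = 6754801 ≡ 679
1249^64 ≡ 679^2 = 461041 ≡ 2023
1249^128 ≡ 2023^2 = 4092529 ≡ 1440
1249^256 ≡ 1440^2 = 2073600 ≡ 733
1249^512 ≡ 733^2 = 537289 ≡ 1768
1249^1024 ≡ 1768^2 = 3125824 ≡ 130
1751 = 1024 + 512 + 128 + 64 + 16 + 4 + 2 + 1, so 1249^1751 ≡ 130·1768·1440·2023·2599·1327·797·1249 ≡ 3492 (mod 3643)
1304·3492 = 4553568 ≡ 3461 (mod 3643)
182 ≠ 3461; the check fails.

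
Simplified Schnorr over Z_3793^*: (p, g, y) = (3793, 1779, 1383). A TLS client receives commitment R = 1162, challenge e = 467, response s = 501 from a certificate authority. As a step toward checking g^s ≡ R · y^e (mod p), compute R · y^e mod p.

1383^467 mod 3793 = 3310
R · y^e ≡ 1162·3310 = 3846220 ≡ 118 (mod 3793)

118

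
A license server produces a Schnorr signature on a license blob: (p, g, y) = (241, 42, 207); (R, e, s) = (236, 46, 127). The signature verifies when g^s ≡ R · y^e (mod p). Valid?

no

g^s mod p:
42^2 = 1764 ≡ 77
42^4 ≡ 77^2 = 5929 ≡ 145
42^8 ≡ 145^2 = 21025 ≡ 58
42^16 ≡ 58^2 = 3364 ≡ 231
42^32 ≡ 231^2 = 53361 ≡ 100
42^64 ≡ 100^2 = 10000 ≡ 119
127 = 64 + 32 + 16 + 8 + 4 + 2 + 1, so 42^127 ≡ 119·100·231·58·145·77·42 ≡ 56 (mod 241)
R · y^e mod p:
207^2 = 42849 ≡ 192
207^4 ≡ 192^2 = 36864 ≡ 232
207^8 ≡ 232^2 = 53824 ≡ 81
207^16 ≡ 81^2 = 6561 ≡ 54
207^32 ≡ 54^2 = 2916 ≡ 24
46 = 32 + 8 + 4 + 2, so 207^46 ≡ 24·81·232·192 ≡ 67 (mod 241)
236·67 = 15812 ≡ 147 (mod 241)
56 ≠ 147; the check fails.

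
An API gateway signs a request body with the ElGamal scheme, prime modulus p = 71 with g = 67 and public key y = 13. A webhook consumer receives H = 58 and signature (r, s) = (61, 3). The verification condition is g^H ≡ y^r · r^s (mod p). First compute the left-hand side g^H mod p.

Squares mod 71: 67^1≡67, 67^2≡16, 67^4≡43, 67^8≡3, 67^16≡9, 67^32≡10
58 = 32 + 16 + 8 + 2, so 67^58 ≡ 10·9·3·16 ≡ 60 (mod 71)

60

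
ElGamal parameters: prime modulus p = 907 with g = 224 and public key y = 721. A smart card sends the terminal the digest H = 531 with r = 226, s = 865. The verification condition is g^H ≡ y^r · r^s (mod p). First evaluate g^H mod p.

224^2 = 50176 ≡ 291
224^4 ≡ 291^2 = 84681 ≡ 330
224^8 ≡ 330^2 = 108900 ≡ 60
224^16 ≡ 60^2 = 3600 ≡ 879
224^32 ≡ 879^2 = 772641 ≡ 784
224^64 ≡ 784^2 = 614656 ≡ 617
224^128 ≡ 617^2 = 380689 ≡ 656
224^256 ≡ 656^2 = 430336 ≡ 418
224^512 ≡ 418^2 = 174724 ≡ 580
531 = 512 + 16 + 2 + 1, so 224^531 ≡ 580·879·291·224 ≡ 564 (mod 907)

564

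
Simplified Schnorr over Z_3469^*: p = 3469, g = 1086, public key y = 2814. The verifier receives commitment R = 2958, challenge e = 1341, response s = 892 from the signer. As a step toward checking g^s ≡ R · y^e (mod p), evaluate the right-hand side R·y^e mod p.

3458

2814^2 = 7918596 ≡ 2338
2814^4 ≡ 2338^2 = 5466244 ≡ 2569
2814^8 ≡ 2569^2 = 6599761 ≡ 1723
2814^16 ≡ 1723^2 = 2968729 ≡ 2734
2814^32 ≡ 2734^2 = 7474756 ≡ 2530
2814^64 ≡ 2530^2 = 6400900 ≡ 595
2814^128 ≡ 595^2 = 354025 ≡ 187
2814^256 ≡ 187^2 = 34969 ≡ 279
2814^512 ≡ 279^2 = 77841 ≡ 1523
2814^1024 ≡ 1523^2 = 2319529 ≡ 2237
1341 = 1024 + 256 + 32 + 16 + 8 + 4 + 1, so 2814^1341 ≡ 2237·279·2530·2734·1723·2569·2814 ≡ 611 (mod 3469)
R · y^e ≡ 2958·611 = 1807338 ≡ 3458 (mod 3469)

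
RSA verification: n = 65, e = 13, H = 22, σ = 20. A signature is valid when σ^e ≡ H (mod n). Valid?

no

σ^2 ≡ 20^2 = 400 ≡ 10
σ^4 ≡ 10^2 = 100 ≡ 35
σ^8 ≡ 35^2 = 1225 ≡ 55
13 = 8 + 4 + 1, so σ^13 ≡ 55·35·20 ≡ 20 (mod 65)
The recovered value 20 does not match the digest 22.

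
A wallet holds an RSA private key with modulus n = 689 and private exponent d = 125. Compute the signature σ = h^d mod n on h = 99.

203

h^2 ≡ 99^2 = 9801 ≡ 155
h^4 ≡ 155^2 = 24025 ≡ 599
h^8 ≡ 599^2 = 358801 ≡ 521
h^16 ≡ 521^2 = 271441 ≡ 664
h^32 ≡ 664^2 = 440896 ≡ 625
h^64 ≡ 625^2 = 390625 ≡ 651
125 = 64 + 32 + 16 + 8 + 4 + 1, so h^125 ≡ 651·625·664·521·599·99 ≡ 203 (mod 689)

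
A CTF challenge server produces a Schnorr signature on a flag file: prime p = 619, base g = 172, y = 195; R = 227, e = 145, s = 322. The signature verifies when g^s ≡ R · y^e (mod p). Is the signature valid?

valid

g^s mod p:
172^322 mod 619 = 528
R · y^e mod p:
195^145 mod 619 = 365
227·365 = 82855 ≡ 528 (mod 619)
528 ≡ 528 (mod 619); signature holds.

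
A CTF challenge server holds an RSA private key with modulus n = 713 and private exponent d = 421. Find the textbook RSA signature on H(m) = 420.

699

(H(m))^2 ≡ 420^2 = 176400 ≡ 289
(H(m))^4 ≡ 289^2 = 83521 ≡ 100
(H(m))^8 ≡ 100^2 = 10000 ≡ 18
(H(m))^16 ≡ 18^2 = 324
(H(m))^32 ≡ 324^2 = 104976 ≡ 165
(H(m))^64 ≡ 165^2 = 27225 ≡ 131
(H(m))^128 ≡ 131^2 = 17161 ≡ 49
(H(m))^256 ≡ 49^2 = 2401 ≡ 262
421 = 256 + 128 + 32 + 4 + 1, so (H(m))^421 ≡ 262·49·165·100·420 ≡ 699 (mod 713)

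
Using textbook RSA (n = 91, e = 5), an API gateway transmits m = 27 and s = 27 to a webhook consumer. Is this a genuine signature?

Squares mod 91: s^1≡27, s^2≡1, s^4≡1
5 = 4 + 1, so s^5 ≡ 1·27 ≡ 27 (mod 91)
s^5 mod 91 = 27 matches m.

genuine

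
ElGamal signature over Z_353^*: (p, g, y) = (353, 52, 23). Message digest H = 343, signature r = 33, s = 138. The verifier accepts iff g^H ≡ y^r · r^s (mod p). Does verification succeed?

fails

Left side g^H mod p:
52^2 = 2704 ≡ 233
52^4 ≡ 233^2 = 54289 ≡ 280
52^8 ≡ 280^2 = 78400 ≡ 34
52^16 ≡ 34^2 = 1156 ≡ 97
52^32 ≡ 97^2 = 9409 ≡ 231
52^64 ≡ 231^2 = 53361 ≡ 58
52^128 ≡ 58^2 = 3364 ≡ 187
52^256 ≡ 187^2 = 34969 ≡ 22
343 = 256 + 64 + 16 + 4 + 2 + 1, so 52^343 ≡ 22·58·97·280·233·52 ≡ 118 (mod 353)
Right side y^r · r^s mod p:
23^2 = 529 ≡ 176
23^4 ≡ 176^2 = 30976 ≡ 265
23^8 ≡ 265^2 = 70225 ≡ 331
23^16 ≡ 331^2 = 109561 ≡ 131
23^32 ≡ 131^2 = 17161 ≡ 217
33 = 32 + 1, so 23^33 ≡ 217·23 ≡ 49 (mod 353)
33^2 = 1089 ≡ 30
33^4 ≡ 30^2 = 900 ≡ 194
33^8 ≡ 194^2 = 37636 ≡ 218
33^16 ≡ 218^2 = 47524 ≡ 222
33^32 ≡ 222^2 = 49284 ≡ 217
33^64 ≡ 217^2 = 47089 ≡ 140
33^128 ≡ 140^2 = 19600 ≡ 185
138 = 128 + 8 + 2, so 33^138 ≡ 185·218·30 ≡ 169 (mod 353)
49·169 = 8281 ≡ 162 (mod 353)
118 ≠ 162, so verification fails.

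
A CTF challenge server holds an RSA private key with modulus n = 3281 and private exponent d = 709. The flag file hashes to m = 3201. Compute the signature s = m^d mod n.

439

m^2 ≡ 3201^2 = 10246401 ≡ 3119
m^4 ≡ 3119^2 = 9728161 ≡ 3277
m^8 ≡ 3277^2 = 10738729 ≡ 16
m^16 ≡ 16^2 = 256
m^32 ≡ 256^2 = 65536 ≡ 3197
m^64 ≡ 3197^2 = 10220809 ≡ 494
m^128 ≡ 494^2 = 244036 ≡ 1242
m^256 ≡ 1242^2 = 1542564 ≡ 494
m^512 ≡ 494^2 = 244036 ≡ 1242
709 = 512 + 128 + 64 + 4 + 1, so m^709 ≡ 1242·1242·494·3277·3201 ≡ 439 (mod 3281)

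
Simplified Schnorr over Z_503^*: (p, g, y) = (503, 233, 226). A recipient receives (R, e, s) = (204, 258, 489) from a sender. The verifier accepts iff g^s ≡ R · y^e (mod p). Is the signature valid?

g^s mod p:
233^489 mod 503 = 458
R · y^e mod p:
226^258 mod 503 = 52
204·52 = 10608 ≡ 45 (mod 503)
458 ≠ 45; the check fails.

invalid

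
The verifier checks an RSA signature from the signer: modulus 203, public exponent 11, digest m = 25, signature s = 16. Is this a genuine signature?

s^11 mod 203 = 25
Since 25 equals the digest 25, verification succeeds.

genuine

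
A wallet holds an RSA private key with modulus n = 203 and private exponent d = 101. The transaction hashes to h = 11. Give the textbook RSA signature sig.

h^2 ≡ 11^2 = 121
h^4 ≡ 121^2 = 14641 ≡ 25
h^8 ≡ 25^2 = 625 ≡ 16
h^16 ≡ 16^2 = 256 ≡ 53
h^32 ≡ 53^2 = 2809 ≡ 170
h^64 ≡ 170^2 = 28900 ≡ 74
101 = 64 + 32 + 4 + 1, so h^101 ≡ 74·170·25·11 ≡ 177 (mod 203)

177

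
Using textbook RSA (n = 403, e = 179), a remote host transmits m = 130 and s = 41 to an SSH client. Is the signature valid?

s^2 ≡ 41^2 = 1681 ≡ 69
s^4 ≡ 69^2 = 4761 ≡ 328
s^8 ≡ 328^2 = 107584 ≡ 386
s^16 ≡ 386^2 = 148996 ≡ 289
s^32 ≡ 289^2 = 83521 ≡ 100
s^64 ≡ 100^2 = 10000 ≡ 328
s^128 ≡ 328^2 = 107584 ≡ 386
179 = 128 + 32 + 16 + 2 + 1, so s^179 ≡ 386·100·289·69·41 ≡ 59 (mod 403)
The recovered value 59 does not match the digest 130.

invalid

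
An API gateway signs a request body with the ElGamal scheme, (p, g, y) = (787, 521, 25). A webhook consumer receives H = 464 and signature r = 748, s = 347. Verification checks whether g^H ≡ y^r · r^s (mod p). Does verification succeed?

fails

Left side g^H mod p:
521^2 = 271441 ≡ 713
521^4 ≡ 713^2 = 508369 ≡ 754
521^8 ≡ 754^2 = 568516 ≡ 302
521^16 ≡ 302^2 = 91204 ≡ 699
521^32 ≡ 699^2 = 488601 ≡ 661
521^64 ≡ 661^2 = 436921 ≡ 136
521^128 ≡ 136^2 = 18496 ≡ 395
521^256 ≡ 395^2 = 156025 ≡ 199
464 = 256 + 128 + 64 + 16, so 521^464 ≡ 199·395·136·699 ≡ 532 (mod 787)
Right side y^r · r^s mod p:
25^2 = 625
25^4 ≡ 625^2 = 390625 ≡ 273
25^8 ≡ 273^2 = 74529 ≡ 551
25^16 ≡ 551^2 = 303601 ≡ 606
25^32 ≡ 606^2 = 367236 ≡ 494
25^64 ≡ 494^2 = 244036 ≡ 66
25^128 ≡ 66^2 = 4356 ≡ 421
25^256 ≡ 421^2 = 177241 ≡ 166
25^512 ≡ 166^2 = 27556 ≡ 11
748 = 512 + 128 + 64 + 32 + 8 + 4, so 25^748 ≡ 11·421·66·494·551·273 ≡ 395 (mod 787)
748^2 = 559504 ≡ 734
748^4 ≡ 734^2 = 538756 ≡ 448
748^8 ≡ 448^2 = 200704 ≡ 19
748^16 ≡ 19^2 = 361
748^32 ≡ 361^2 = 130321 ≡ 466
748^64 ≡ 466^2 = 217156 ≡ 731
748^128 ≡ 731^2 = 534361 ≡ 775
748^256 ≡ 775^2 = 600625 ≡ 144
347 = 256 + 64 + 16 + 8 + 2 + 1, so 748^347 ≡ 144·731·361·19·734·748 ≡ 94 (mod 787)
395·94 = 37130 ≡ 141 (mod 787)
532 ≠ 141, so verification fails.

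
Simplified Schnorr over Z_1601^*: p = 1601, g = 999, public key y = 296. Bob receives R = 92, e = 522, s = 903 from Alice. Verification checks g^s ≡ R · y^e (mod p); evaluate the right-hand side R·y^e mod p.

Squares mod 1601: 296^1≡296, 296^2≡1162, 296^4≡601, 296^8≡976, 296^16≡1582, 296^32≡361, 296^64≡640, 296^128≡1345, 296^256≡1496, 296^512≡1419
522 = 512 + 8 + 2, so 296^522 ≡ 1419·976·1162 ≡ 541 (mod 1601)
R · y^e ≡ 92·541 = 49772 ≡ 141 (mod 1601)

141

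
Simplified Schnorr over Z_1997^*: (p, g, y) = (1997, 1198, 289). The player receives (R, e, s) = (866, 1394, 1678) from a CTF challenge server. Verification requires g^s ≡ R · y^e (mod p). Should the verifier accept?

g^s mod p:
1198^2 = 1435204 ≡ 1358
1198^4 ≡ 1358^2 = 1844164 ≡ 933
1198^8 ≡ 933^2 = 870489 ≡ 1794
1198^16 ≡ 1794^2 = 3218436 ≡ 1269
1198^32 ≡ 1269^2 = 1610361 ≡ 779
1198^64 ≡ 779^2 = 606841 ≡ 1750
1198^128 ≡ 1750^2 = 3062500 ≡ 1099
1198^256 ≡ 1099^2 = 1207801 ≡ 1613
1198^512 ≡ 1613^2 = 2601769 ≡ 1675
1198^1024 ≡ 1675^2 = 2805625 ≡ 1837
1678 = 1024 + 512 + 128 + 8 + 4 + 2, so 1198^1678 ≡ 1837·1675·1099·1794·933·1358 ≡ 803 (mod 1997)
R · y^e mod p:
289^2 = 83521 ≡ 1644
289^4 ≡ 1644^2 = 2702736 ≡ 795
289^8 ≡ 795^2 = 632025 ≡ 973
289^16 ≡ 973^2 = 946729 ≡ 151
289^32 ≡ 151^2 = 22801 ≡ 834
289^64 ≡ 834^2 = 695556 ≡ 600
289^128 ≡ 600^2 = 360000 ≡ 540
289^256 ≡ 540^2 = 291600 ≡ 38
289^512 ≡ 38^2 = 1444
289^1024 ≡ 1444^2 = 2085136 ≡ 268
1394 = 1024 + 256 + 64 + 32 + 16 + 2, so 289^1394 ≡ 268·38·600·834·151·1644 ≡ 1373 (mod 1997)
866·1373 = 1189018 ≡ 803 (mod 1997)
803 ≡ 803 (mod 1997); signature holds.

accept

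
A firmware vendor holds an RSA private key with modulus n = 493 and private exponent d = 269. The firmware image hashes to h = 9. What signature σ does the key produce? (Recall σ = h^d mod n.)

178

h^2 ≡ 9^2 = 81
h^4 ≡ 81^2 = 6561 ≡ 152
h^8 ≡ 152^2 = 23104 ≡ 426
h^16 ≡ 426^2 = 181476 ≡ 52
h^32 ≡ 52^2 = 2704 ≡ 239
h^64 ≡ 239^2 = 57121 ≡ 426
h^128 ≡ 426^2 = 181476 ≡ 52
h^256 ≡ 52^2 = 2704 ≡ 239
269 = 256 + 8 + 4 + 1, so h^269 ≡ 239·426·152·9 ≡ 178 (mod 493)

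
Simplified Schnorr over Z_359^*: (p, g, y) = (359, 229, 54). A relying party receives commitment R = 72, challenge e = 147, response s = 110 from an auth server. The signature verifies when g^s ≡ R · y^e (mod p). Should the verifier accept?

g^s mod p:
229^2 = 52441 ≡ 27
229^4 ≡ 27^2 = 729 ≡ 11
229^8 ≡ 11^2 = 121
229^16 ≡ 121^2 = 14641 ≡ 281
229^32 ≡ 281^2 = 78961 ≡ 340
229^64 ≡ 340^2 = 115600 ≡ 2
110 = 64 + 32 + 8 + 4 + 2, so 229^110 ≡ 2·340·121·11·27 ≡ 30 (mod 359)
R · y^e mod p:
54^2 = 2916 ≡ 44
54^4 ≡ 44^2 = 1936 ≡ 141
54^8 ≡ 141^2 = 19881 ≡ 136
54^16 ≡ 136^2 = 18496 ≡ 187
54^32 ≡ 187^2 = 34969 ≡ 146
54^64 ≡ 146^2 = 21316 ≡ 135
54^128 ≡ 135^2 = 18225 ≡ 275
147 = 128 + 16 + 2 + 1, so 54^147 ≡ 275·187·44·54 ≡ 150 (mod 359)
72·150 = 10800 ≡ 30 (mod 359)
30 ≡ 30 (mod 359); signature holds.

accept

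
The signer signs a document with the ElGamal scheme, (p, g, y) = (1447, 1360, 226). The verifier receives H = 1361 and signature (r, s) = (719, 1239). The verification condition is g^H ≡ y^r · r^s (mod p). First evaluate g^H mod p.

1207

1360^2 = 1849600 ≡ 334
1360^4 ≡ 334^2 = 111556 ≡ 137
1360^8 ≡ 137^2 = 18769 ≡ 1405
1360^16 ≡ 1405^2 = 1974025 ≡ 317
1360^32 ≡ 317^2 = 100489 ≡ 646
1360^64 ≡ 646^2 = 417316 ≡ 580
1360^128 ≡ 580^2 = 336400 ≡ 696
1360^256 ≡ 696^2 = 484416 ≡ 1118
1360^512 ≡ 1118^2 = 1249924 ≡ 1163
1360^1024 ≡ 1163^2 = 1352569 ≡ 1071
1361 = 1024 + 256 + 64 + 16 + 1, so 1360^1361 ≡ 1071·1118·580·317·1360 ≡ 1207 (mod 1447)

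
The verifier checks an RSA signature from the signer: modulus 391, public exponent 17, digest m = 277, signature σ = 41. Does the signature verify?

Squares mod 391: σ^1≡41, σ^2≡117, σ^4≡4, σ^8≡16, σ^16≡256
17 = 16 + 1, so σ^17 ≡ 256·41 ≡ 330 (mod 391)
The recovered value 330 does not match the digest 277.

does not verify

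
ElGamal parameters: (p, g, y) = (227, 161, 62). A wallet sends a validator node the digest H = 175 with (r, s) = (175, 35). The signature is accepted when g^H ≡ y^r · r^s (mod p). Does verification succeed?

passes

Left side g^H mod p:
161^175 mod 227 = 134
Right side y^r · r^s mod p:
62^175 mod 227 = 65
175^35 mod 227 = 30
65·30 = 1950 ≡ 134 (mod 227)
134 ≡ 134 (mod 227), so the signature is genuine.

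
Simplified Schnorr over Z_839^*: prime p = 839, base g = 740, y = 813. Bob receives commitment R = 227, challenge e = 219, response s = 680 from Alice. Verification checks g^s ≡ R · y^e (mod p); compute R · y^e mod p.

365

Squares mod 839: 813^1≡813, 813^2≡676, 813^4≡560, 813^8≡653, 813^16≡197, 813^32≡215, 813^64≡80, 813^128≡527
219 = 128 + 64 + 16 + 8 + 2 + 1, so 813^219 ≡ 527·80·197·653·676·813 ≡ 9 (mod 839)
R · y^e ≡ 227·9 = 2043 ≡ 365 (mod 839)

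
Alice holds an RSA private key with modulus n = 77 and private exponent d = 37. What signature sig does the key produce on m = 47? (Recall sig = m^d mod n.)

m^2 ≡ 47^2 = 2209 ≡ 53
m^4 ≡ 53^2 = 2809 ≡ 37
m^8 ≡ 37^2 = 1369 ≡ 60
m^16 ≡ 60^2 = 3600 ≡ 58
m^32 ≡ 58^2 = 3364 ≡ 53
37 = 32 + 4 + 1, so m^37 ≡ 53·37·47 ≡ 75 (mod 77)

75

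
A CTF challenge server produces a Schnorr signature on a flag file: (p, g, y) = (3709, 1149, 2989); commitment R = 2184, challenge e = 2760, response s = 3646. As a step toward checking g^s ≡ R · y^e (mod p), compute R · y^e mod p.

713

Squares mod 3709: 2989^1≡2989, 2989^2≡2849, 2989^4≡1509, 2989^8≡3464, 2989^16≡681, 2989^32≡136, 2989^64≡3660, 2989^128≡2401, 2989^256≡1015, 2989^512≡2832, 2989^1024≡1366, 2989^2048≡329
2760 = 2048 + 512 + 128 + 64 + 8, so 2989^2760 ≡ 329·2832·2401·3660·3464 ≡ 807 (mod 3709)
R · y^e ≡ 2184·807 = 1762488 ≡ 713 (mod 3709)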